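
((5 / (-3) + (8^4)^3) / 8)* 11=2267742732233 / 24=94489280509.71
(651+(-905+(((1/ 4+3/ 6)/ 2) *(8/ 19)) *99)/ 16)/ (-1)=-90503/ 152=-595.41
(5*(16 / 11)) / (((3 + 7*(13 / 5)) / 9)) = 1800 / 583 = 3.09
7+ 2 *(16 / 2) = 23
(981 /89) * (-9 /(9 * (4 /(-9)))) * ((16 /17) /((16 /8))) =17658 /1513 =11.67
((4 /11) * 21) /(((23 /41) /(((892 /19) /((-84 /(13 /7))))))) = -475436 /33649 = -14.13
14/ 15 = 0.93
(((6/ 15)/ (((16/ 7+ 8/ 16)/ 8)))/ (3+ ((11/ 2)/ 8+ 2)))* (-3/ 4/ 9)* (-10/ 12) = 64/ 4563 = 0.01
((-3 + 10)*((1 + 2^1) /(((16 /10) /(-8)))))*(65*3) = -20475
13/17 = 0.76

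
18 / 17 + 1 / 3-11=-490 / 51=-9.61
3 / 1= 3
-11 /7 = -1.57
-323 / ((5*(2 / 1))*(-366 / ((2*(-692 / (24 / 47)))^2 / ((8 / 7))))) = 149481857021 / 263520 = 567250.52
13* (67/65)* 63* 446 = 1882566/5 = 376513.20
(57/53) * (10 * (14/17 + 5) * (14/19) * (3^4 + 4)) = 207900/53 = 3922.64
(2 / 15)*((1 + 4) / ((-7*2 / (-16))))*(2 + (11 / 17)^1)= 240 / 119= 2.02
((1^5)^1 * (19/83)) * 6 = 1.37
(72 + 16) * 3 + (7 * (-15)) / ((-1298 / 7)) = 343407 / 1298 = 264.57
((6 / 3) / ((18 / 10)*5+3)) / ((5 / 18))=3 / 5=0.60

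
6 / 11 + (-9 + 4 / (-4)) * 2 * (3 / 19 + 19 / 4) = -20401 / 209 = -97.61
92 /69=1.33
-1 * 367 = -367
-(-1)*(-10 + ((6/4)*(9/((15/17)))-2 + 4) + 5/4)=171/20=8.55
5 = 5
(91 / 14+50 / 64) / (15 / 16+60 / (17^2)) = 67337 / 10590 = 6.36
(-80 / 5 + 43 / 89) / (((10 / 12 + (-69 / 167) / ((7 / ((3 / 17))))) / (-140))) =23053474920 / 8732947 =2639.83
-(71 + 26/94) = -3350/47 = -71.28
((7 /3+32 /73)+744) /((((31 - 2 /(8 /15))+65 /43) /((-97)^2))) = 2728551412 /11169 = 244296.84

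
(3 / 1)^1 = 3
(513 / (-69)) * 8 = -59.48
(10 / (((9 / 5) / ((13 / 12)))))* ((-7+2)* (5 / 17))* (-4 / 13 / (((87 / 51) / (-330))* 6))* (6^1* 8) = -1100000 / 261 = -4214.56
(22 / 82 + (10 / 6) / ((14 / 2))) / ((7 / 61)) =26596 / 6027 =4.41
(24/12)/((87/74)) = 148/87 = 1.70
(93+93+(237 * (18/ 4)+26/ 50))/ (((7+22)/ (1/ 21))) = 62651/ 30450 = 2.06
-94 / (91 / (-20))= 1880 / 91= 20.66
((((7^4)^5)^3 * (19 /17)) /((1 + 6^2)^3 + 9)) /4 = 9652415354052843941121575755392113533676255971884019 /3445016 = 2801849208843396936653292000000000000000000000.00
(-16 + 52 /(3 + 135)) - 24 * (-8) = 12170 /69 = 176.38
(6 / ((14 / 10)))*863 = 25890 / 7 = 3698.57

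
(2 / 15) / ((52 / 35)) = 7 / 78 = 0.09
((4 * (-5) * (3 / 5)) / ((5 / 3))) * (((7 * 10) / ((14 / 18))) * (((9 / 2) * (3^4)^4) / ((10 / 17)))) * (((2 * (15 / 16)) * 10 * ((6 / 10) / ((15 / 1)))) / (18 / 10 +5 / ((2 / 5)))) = -1600434040059 / 143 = -11191846433.98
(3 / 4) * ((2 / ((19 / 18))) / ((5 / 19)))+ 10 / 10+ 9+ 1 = 82 / 5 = 16.40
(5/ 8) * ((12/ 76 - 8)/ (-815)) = 149/ 24776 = 0.01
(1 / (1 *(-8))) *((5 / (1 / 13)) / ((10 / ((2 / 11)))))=-13 / 88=-0.15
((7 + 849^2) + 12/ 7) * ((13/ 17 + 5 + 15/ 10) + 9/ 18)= 5596875.43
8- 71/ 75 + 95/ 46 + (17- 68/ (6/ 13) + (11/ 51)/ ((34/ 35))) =-120.99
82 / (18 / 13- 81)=-1066 / 1035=-1.03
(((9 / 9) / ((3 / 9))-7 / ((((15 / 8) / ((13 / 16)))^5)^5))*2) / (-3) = -25418658233895129895932283337784822149 / 12709329141645000000000000000000000000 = -2.00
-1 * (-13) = 13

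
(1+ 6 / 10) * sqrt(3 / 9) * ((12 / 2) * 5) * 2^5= 512 * sqrt(3)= 886.81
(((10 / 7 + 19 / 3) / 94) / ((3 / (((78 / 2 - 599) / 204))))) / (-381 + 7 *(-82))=0.00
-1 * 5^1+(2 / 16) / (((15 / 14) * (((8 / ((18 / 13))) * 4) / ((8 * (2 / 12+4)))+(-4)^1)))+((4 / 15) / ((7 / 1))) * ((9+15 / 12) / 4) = -514307 / 104160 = -4.94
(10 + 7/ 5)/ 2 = 57/ 10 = 5.70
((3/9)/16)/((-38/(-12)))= 1/152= 0.01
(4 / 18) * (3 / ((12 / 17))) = 17 / 18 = 0.94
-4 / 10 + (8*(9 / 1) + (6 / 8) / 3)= 1437 / 20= 71.85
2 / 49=0.04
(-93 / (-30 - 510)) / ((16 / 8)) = 31 / 360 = 0.09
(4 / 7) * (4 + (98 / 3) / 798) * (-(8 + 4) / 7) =-11056 / 2793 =-3.96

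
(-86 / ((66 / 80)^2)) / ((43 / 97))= -310400 / 1089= -285.03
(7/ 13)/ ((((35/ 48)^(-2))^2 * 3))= 10504375/ 207028224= 0.05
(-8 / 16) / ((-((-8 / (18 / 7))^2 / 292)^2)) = 34963569 / 76832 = 455.07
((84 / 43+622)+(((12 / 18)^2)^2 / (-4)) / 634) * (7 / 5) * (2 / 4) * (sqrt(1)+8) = 2411198384 / 613395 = 3930.91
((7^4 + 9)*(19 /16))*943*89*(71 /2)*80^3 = 4365667686880000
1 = 1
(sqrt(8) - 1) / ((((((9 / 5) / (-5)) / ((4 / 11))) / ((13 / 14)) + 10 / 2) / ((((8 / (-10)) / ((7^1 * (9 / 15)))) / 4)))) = 650 / 53697 - 1300 * sqrt(2) / 53697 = -0.02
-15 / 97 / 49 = -15 / 4753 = -0.00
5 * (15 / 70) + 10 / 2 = 85 / 14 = 6.07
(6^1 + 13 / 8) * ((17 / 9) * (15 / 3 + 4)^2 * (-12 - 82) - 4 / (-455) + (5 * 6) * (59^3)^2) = 8780405234251621 / 910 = 9648796960716.07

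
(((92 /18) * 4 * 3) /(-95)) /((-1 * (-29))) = -184 /8265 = -0.02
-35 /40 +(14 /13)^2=0.28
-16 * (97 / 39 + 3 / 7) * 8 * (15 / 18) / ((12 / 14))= -127360 / 351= -362.85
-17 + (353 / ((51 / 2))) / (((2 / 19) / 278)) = 1863679 / 51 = 36542.73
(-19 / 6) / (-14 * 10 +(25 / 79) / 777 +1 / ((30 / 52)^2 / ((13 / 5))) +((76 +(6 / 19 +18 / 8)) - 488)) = 0.01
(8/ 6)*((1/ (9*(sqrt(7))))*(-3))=-4*sqrt(7)/ 63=-0.17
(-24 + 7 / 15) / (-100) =353 / 1500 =0.24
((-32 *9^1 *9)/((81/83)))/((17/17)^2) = -2656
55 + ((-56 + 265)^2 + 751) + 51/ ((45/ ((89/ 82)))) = 54720523/ 1230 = 44488.23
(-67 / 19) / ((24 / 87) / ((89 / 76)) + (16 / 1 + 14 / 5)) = -864635 / 4667426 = -0.19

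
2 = 2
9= 9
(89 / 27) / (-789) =-89 / 21303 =-0.00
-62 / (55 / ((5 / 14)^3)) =-775 / 15092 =-0.05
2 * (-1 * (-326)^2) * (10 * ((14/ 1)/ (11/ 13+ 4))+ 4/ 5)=-283969472/ 45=-6310432.71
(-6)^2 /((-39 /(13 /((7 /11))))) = -132 /7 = -18.86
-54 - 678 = -732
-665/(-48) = 665/48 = 13.85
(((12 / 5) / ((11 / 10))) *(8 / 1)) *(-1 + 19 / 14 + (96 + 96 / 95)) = 1699.51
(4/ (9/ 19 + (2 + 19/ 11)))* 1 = 418/ 439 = 0.95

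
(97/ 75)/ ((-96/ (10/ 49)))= -97/ 35280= -0.00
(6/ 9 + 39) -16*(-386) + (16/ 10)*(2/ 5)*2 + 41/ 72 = 11191529/ 1800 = 6217.52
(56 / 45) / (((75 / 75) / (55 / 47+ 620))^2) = 9546297880 / 19881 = 480171.92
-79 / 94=-0.84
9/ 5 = 1.80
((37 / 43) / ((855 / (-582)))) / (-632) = 3589 / 3872580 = 0.00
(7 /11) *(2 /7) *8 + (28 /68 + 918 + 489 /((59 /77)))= 17189996 /11033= 1558.05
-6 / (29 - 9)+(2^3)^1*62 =4957 / 10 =495.70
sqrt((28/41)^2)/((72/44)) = 154/369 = 0.42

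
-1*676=-676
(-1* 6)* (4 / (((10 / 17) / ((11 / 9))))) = -748 / 15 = -49.87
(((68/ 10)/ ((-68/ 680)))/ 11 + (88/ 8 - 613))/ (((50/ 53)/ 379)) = -13438203/ 55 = -244330.96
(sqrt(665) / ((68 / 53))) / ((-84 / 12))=-53*sqrt(665) / 476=-2.87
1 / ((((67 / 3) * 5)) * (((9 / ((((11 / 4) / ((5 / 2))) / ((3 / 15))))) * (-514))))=-11 / 1033140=-0.00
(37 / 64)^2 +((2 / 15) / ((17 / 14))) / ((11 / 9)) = 1624079 / 3829760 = 0.42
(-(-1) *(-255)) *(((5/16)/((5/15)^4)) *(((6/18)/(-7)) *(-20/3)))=-57375/28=-2049.11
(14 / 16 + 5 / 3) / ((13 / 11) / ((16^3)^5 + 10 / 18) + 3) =6962492966320748891419 / 8218024484837605251696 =0.85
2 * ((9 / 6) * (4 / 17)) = 12 / 17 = 0.71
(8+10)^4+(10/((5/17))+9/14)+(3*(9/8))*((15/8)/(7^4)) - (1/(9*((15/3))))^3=1470425424763961/14002632000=105010.65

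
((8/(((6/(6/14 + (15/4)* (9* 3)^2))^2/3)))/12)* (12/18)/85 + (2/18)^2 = 17582989387/5397840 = 3257.41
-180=-180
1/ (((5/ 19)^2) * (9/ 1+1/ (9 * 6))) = 19494/ 12175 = 1.60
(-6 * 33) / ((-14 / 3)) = 297 / 7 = 42.43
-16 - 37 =-53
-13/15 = -0.87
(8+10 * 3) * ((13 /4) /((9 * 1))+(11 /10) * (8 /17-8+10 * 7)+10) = 4597639 /1530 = 3004.99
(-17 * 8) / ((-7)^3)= 136 / 343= 0.40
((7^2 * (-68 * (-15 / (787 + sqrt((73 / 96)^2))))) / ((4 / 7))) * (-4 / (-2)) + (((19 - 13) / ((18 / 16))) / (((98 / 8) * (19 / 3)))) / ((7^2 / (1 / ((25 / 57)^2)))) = 40321989504 / 181575625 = 222.07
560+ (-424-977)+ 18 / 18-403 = -1243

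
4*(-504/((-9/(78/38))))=8736/19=459.79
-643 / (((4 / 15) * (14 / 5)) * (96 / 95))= -1527125 / 1792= -852.19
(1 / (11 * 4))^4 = 1 / 3748096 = 0.00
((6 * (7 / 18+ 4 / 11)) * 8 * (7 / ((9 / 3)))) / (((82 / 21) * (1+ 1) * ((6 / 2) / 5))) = 73010 / 4059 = 17.99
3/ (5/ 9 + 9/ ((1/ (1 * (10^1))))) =27/ 815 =0.03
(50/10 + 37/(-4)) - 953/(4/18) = -17171/4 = -4292.75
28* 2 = 56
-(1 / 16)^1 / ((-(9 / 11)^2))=121 / 1296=0.09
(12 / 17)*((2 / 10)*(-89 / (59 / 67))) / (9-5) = -17889 / 5015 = -3.57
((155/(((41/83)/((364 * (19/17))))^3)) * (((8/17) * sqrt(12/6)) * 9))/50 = 211087941888822066432 * sqrt(2)/28781754205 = 10371967884.46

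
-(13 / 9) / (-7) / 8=13 / 504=0.03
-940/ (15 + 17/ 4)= -3760/ 77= -48.83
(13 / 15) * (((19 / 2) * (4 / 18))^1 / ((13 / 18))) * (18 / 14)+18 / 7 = 204 / 35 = 5.83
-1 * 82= -82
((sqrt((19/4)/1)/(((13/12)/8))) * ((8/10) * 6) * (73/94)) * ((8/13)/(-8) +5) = 2691072 * sqrt(19)/39715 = 295.36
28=28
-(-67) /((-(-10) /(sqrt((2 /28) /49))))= 67 * sqrt(14) /980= 0.26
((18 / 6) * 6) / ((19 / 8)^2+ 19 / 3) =3456 / 2299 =1.50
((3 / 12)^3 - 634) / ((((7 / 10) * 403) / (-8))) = 202875 / 11284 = 17.98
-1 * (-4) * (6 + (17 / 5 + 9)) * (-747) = -274896 / 5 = -54979.20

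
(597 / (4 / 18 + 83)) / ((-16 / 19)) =-102087 / 11984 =-8.52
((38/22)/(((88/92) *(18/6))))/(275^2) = 437/54903750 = 0.00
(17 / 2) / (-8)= -17 / 16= -1.06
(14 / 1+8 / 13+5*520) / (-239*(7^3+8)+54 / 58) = -164285 / 5270967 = -0.03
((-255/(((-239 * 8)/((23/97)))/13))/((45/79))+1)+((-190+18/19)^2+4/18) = 21537654613439/602572536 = 35742.84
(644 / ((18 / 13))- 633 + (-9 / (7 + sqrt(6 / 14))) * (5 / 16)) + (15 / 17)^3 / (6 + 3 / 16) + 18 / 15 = -25989906007 / 155643840 + 9 * sqrt(21) / 1088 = -166.95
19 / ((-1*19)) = -1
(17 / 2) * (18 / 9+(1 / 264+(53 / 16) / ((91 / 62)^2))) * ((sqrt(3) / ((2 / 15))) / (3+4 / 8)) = 658089295 * sqrt(3) / 10202192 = 111.73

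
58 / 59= 0.98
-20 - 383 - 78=-481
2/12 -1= -5/6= -0.83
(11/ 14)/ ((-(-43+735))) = -11/ 9688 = -0.00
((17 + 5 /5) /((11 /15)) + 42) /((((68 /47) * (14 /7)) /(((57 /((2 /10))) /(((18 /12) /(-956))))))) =-781142820 /187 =-4177234.33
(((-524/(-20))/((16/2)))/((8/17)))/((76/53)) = 118031/24320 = 4.85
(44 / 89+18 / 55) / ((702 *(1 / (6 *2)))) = 8044 / 572715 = 0.01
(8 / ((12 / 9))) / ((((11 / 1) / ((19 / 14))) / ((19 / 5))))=1083 / 385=2.81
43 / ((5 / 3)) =25.80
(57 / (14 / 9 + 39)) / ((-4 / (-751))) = 385263 / 1460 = 263.88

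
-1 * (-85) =85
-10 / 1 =-10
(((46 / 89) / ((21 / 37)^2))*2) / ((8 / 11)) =346357 / 78498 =4.41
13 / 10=1.30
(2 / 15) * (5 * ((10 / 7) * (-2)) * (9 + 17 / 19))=-7520 / 399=-18.85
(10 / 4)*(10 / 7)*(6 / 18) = 1.19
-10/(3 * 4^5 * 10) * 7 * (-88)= 77/384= 0.20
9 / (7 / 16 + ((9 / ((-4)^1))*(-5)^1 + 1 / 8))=16 / 21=0.76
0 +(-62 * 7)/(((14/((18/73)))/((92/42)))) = -8556/511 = -16.74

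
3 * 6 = 18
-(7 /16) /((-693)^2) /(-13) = 1 /14270256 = 0.00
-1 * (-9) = 9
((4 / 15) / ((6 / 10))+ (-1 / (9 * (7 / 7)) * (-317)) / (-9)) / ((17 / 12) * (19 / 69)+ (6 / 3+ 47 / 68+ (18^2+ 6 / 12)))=-219742 / 20749653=-0.01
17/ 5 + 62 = 327/ 5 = 65.40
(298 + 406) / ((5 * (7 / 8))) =160.91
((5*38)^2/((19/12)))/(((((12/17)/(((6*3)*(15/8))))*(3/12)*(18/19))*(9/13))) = 19945250/3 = 6648416.67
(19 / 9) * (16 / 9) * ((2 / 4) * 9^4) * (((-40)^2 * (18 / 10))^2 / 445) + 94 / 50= 510603268183 / 2225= 229484614.91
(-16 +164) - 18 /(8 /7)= 529 /4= 132.25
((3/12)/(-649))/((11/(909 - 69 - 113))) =-727/28556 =-0.03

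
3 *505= 1515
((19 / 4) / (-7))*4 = -19 / 7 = -2.71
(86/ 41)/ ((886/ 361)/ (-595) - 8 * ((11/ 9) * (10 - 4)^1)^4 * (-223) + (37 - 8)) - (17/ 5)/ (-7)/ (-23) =-62565741934060343/ 2962728933651863845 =-0.02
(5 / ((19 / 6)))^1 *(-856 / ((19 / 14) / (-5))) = 1797600 / 361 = 4979.50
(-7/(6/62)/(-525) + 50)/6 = 11281/1350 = 8.36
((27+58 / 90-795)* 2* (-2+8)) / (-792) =34531 / 2970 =11.63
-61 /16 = -3.81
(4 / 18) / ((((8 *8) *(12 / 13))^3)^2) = 0.00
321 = 321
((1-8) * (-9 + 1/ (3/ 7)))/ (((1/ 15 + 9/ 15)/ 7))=490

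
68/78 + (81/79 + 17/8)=99137/24648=4.02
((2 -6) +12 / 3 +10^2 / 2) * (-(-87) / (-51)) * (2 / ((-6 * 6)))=725 / 153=4.74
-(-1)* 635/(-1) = -635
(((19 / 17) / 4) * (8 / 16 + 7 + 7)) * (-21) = -11571 / 136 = -85.08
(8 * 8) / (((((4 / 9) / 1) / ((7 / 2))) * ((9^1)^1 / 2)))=112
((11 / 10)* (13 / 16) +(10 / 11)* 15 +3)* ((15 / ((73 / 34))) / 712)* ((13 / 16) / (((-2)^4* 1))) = 20455539 / 2341830656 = 0.01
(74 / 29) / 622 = 37 / 9019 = 0.00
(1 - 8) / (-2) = 7 / 2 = 3.50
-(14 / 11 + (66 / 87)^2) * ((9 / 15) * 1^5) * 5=-51294 / 9251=-5.54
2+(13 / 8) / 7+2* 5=685 / 56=12.23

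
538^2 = 289444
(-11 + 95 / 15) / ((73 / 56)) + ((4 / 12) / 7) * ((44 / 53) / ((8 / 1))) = -580925 / 162498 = -3.57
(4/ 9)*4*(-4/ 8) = -8/ 9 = -0.89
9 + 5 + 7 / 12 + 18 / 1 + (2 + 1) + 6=499 / 12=41.58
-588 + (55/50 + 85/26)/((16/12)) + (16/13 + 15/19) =-719638/1235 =-582.70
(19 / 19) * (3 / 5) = 3 / 5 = 0.60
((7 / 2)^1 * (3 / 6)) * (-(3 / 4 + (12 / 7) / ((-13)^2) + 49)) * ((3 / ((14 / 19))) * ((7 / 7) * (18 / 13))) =-120793545 / 246064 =-490.90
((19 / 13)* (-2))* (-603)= 22914 / 13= 1762.62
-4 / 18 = -2 / 9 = -0.22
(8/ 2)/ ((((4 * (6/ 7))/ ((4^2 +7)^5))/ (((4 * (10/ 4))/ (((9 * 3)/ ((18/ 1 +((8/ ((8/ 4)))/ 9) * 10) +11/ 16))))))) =750381048655/ 11664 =64333080.30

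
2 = 2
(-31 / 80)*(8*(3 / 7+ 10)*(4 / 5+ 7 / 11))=-46.44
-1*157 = -157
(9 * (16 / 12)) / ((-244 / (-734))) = 2202 / 61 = 36.10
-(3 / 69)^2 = -1 / 529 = -0.00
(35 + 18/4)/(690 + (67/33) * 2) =2607/45808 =0.06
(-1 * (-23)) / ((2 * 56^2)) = 23 / 6272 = 0.00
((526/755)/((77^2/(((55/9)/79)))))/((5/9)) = 526/32148655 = 0.00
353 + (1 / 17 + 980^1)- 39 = 1294.06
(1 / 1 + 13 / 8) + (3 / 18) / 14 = 443 / 168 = 2.64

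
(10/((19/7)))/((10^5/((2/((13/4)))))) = 7/308750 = 0.00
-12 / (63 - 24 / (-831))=-3324 / 17459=-0.19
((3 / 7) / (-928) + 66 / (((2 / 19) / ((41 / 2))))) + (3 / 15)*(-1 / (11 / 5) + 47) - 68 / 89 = 408986264723 / 31797920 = 12862.04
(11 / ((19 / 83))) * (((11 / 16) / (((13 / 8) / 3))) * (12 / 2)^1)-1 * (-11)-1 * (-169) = 134847 / 247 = 545.94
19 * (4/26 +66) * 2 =32680/13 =2513.85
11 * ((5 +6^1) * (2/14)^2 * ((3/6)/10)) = 121/980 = 0.12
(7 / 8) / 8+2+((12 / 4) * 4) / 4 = 327 / 64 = 5.11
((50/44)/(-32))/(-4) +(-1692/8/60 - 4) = -105827/14080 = -7.52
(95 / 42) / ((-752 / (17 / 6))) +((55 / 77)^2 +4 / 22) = 0.68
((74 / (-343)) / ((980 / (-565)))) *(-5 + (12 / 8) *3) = -4181 / 67228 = -0.06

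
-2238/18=-124.33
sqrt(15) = 3.87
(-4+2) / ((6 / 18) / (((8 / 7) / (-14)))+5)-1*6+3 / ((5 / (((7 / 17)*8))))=-5802 / 935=-6.21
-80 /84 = -20 /21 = -0.95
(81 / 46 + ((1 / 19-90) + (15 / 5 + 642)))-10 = 477915 / 874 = 546.81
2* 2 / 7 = 0.57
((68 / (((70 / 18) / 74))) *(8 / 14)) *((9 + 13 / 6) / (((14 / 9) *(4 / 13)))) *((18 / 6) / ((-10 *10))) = -44376579 / 85750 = -517.51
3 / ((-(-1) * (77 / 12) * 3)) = 12 / 77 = 0.16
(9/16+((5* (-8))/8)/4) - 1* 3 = -59/16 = -3.69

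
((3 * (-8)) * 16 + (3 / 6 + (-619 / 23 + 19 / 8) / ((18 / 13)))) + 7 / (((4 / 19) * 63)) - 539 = -3112267 / 3312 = -939.69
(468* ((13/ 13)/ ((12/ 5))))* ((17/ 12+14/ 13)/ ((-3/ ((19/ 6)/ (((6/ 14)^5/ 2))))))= -621102685/ 8748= -70999.39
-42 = -42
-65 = -65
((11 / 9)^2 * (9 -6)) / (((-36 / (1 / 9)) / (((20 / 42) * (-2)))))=605 / 45927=0.01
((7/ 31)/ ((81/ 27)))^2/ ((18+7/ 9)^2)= 441/ 27447121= 0.00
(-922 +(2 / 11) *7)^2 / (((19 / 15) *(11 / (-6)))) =-9231874560 / 25289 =-365054.95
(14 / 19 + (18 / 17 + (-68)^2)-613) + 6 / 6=1296456 / 323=4013.80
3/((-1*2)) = -3/2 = -1.50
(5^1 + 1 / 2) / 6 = 0.92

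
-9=-9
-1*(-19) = 19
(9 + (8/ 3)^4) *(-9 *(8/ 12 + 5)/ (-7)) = 82025/ 189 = 433.99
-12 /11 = -1.09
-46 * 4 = -184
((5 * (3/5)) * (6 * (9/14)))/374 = 81/2618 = 0.03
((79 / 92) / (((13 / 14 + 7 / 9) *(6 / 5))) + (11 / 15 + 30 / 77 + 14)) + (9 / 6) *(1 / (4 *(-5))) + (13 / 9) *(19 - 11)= 740833931 / 27415080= 27.02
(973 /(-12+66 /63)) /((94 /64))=-326928 /5405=-60.49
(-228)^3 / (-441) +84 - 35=1319329 / 49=26925.08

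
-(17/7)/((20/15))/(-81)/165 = 17/124740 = 0.00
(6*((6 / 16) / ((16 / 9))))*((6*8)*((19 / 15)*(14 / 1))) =10773 / 10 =1077.30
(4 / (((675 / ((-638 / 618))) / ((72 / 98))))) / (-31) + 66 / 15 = 154897534 / 35202825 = 4.40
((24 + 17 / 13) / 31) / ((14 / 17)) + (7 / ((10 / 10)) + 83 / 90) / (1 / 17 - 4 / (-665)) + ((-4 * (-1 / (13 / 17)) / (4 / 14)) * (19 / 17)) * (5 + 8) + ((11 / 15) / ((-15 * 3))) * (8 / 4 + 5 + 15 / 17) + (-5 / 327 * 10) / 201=9630833062426847 / 24755004843075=389.05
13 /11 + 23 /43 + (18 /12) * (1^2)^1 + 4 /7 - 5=-8025 /6622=-1.21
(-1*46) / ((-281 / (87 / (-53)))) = -4002 / 14893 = -0.27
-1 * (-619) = 619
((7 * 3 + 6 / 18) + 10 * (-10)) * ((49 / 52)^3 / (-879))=6941291 / 92695824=0.07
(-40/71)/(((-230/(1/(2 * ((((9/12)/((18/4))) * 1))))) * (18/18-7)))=-2/1633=-0.00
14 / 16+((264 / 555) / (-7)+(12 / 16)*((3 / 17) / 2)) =19224 / 22015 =0.87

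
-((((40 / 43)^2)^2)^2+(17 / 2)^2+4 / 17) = -58056783968295329 / 794797618876868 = -73.05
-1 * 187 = -187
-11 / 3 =-3.67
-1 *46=-46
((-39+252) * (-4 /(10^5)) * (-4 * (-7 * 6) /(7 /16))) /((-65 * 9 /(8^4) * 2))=2326528 /203125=11.45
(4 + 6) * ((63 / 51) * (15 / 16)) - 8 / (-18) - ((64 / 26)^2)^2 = -863067665 / 34958664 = -24.69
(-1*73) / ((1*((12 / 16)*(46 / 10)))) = -1460 / 69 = -21.16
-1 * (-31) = 31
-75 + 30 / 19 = -1395 / 19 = -73.42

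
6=6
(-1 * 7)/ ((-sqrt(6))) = 7 * sqrt(6)/ 6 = 2.86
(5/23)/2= 5/46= 0.11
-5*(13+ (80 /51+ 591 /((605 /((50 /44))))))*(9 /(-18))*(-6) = -10642855 /45254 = -235.18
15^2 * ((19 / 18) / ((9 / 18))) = 475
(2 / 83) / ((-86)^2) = 1 / 306934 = 0.00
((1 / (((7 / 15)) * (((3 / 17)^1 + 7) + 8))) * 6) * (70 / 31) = 2550 / 1333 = 1.91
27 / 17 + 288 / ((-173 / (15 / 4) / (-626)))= 11498031 / 2941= 3909.57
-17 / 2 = -8.50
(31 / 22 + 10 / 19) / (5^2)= 809 / 10450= 0.08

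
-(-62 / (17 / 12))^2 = -553536 / 289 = -1915.35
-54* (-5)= 270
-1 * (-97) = 97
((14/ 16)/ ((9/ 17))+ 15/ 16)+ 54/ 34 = 10229/ 2448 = 4.18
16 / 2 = 8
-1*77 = -77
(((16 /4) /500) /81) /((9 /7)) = 7 /91125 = 0.00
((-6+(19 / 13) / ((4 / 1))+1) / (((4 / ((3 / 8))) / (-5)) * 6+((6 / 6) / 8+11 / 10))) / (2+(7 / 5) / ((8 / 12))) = 24100 / 246779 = 0.10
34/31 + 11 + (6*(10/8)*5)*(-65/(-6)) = 51875/124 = 418.35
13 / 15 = 0.87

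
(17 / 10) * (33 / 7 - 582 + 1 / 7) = -6868 / 7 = -981.14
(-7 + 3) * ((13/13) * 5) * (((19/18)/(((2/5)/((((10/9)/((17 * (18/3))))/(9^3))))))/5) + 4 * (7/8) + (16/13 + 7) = 918494845/78298974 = 11.73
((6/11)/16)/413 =3/36344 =0.00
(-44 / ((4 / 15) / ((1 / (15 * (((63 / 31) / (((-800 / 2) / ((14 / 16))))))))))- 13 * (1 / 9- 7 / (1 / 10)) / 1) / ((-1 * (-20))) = 497291 / 2940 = 169.15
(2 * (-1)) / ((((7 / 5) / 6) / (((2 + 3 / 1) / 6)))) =-50 / 7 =-7.14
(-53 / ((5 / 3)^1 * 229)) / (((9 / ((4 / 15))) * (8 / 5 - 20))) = 53 / 237015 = 0.00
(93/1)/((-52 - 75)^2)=93/16129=0.01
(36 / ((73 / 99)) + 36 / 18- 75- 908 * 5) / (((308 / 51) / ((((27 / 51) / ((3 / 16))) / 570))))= -399822 / 106799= -3.74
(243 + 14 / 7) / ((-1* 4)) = -245 / 4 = -61.25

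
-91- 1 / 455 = -41406 / 455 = -91.00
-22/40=-11/20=-0.55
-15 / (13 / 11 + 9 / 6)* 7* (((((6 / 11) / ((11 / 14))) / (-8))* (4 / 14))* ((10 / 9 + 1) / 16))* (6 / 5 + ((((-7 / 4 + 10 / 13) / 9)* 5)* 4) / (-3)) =149891 / 607464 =0.25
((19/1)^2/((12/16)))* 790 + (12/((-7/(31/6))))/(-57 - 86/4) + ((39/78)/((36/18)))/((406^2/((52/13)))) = 29522024271847/77637756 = 380253.45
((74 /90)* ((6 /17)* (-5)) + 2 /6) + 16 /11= 63 /187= 0.34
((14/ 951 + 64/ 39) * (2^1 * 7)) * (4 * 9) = 834.50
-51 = -51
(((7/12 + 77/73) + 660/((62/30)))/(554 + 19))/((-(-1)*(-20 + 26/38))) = -165620815/5710662396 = -0.03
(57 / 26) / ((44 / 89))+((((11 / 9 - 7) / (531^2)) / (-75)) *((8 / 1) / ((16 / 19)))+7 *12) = 19254856441211 / 217730284200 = 88.43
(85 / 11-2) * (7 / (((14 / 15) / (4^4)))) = 120960 / 11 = 10996.36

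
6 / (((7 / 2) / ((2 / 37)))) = 0.09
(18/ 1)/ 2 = 9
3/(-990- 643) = -3/1633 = -0.00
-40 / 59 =-0.68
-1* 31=-31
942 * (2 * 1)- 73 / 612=1883.88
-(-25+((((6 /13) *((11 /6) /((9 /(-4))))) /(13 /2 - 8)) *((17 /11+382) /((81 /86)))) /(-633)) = 452823247 /17996823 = 25.16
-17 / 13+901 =11696 / 13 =899.69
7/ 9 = 0.78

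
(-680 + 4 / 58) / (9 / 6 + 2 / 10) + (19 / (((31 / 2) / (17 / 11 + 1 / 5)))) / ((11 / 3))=-3692715508 / 9246215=-399.38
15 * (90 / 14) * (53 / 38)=35775 / 266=134.49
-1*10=-10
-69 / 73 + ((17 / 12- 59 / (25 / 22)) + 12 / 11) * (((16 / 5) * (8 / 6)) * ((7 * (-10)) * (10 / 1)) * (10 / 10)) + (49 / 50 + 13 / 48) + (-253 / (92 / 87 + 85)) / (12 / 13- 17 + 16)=147616.96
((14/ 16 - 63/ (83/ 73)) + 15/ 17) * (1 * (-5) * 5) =15140675/ 11288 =1341.31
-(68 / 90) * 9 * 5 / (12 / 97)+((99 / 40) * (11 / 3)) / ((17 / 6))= -277063 / 1020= -271.63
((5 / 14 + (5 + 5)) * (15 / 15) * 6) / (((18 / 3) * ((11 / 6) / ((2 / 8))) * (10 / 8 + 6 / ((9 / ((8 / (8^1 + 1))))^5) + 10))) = 505583738145 / 4027256168243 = 0.13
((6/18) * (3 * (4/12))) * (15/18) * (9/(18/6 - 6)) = -5/6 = -0.83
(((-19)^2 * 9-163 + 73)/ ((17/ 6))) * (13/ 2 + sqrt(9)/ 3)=142155/ 17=8362.06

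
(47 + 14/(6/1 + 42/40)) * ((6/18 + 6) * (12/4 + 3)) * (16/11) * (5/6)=10498640/4653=2256.32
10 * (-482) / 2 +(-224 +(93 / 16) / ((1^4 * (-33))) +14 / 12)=-1390229 / 528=-2633.01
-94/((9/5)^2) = -2350/81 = -29.01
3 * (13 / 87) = 13 / 29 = 0.45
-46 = -46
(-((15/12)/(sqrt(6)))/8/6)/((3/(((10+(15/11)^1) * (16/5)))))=-125 * sqrt(6)/2376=-0.13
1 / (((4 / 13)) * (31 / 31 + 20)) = 13 / 84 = 0.15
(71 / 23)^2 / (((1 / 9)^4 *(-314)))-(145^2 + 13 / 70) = -61695961237 / 2906855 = -21224.30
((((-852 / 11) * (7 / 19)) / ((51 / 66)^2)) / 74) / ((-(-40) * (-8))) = 16401 / 8126680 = 0.00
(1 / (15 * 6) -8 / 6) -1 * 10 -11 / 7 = -8123 / 630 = -12.89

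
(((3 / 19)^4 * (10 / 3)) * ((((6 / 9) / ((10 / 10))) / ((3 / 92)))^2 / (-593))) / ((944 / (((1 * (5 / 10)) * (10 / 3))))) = -105800 / 41035867443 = -0.00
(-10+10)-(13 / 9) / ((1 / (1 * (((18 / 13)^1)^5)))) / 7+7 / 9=-490079 / 1799343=-0.27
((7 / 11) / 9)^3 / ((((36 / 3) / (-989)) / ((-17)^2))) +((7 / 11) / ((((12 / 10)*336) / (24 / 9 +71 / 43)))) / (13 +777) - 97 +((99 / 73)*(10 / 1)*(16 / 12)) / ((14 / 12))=-89.92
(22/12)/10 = 11/60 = 0.18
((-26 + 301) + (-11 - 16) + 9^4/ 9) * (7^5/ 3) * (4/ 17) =65681756/ 51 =1287877.57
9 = 9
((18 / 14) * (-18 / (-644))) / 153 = 0.00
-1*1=-1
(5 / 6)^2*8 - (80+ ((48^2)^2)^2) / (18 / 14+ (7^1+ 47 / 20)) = -35505893340636910 / 13401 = -2649495809315.49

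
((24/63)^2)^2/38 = 2048/3695139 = 0.00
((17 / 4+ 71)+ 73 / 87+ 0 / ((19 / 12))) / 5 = 26479 / 1740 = 15.22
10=10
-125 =-125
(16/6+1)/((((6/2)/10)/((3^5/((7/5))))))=14850/7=2121.43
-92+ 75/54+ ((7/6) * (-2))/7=-1637/18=-90.94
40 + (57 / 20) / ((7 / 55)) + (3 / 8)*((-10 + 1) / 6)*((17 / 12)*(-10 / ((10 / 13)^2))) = 339853 / 4480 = 75.86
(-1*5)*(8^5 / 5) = -32768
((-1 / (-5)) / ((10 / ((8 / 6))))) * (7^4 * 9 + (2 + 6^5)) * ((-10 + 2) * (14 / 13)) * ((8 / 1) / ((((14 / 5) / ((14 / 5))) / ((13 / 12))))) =-13165376 / 225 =-58512.78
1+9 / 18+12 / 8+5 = 8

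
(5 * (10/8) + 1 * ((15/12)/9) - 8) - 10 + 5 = -119/18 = -6.61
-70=-70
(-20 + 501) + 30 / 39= 6263 / 13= 481.77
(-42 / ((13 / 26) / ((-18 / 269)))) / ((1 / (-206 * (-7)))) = 2180304 / 269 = 8105.22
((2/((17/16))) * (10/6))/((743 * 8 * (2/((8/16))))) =5/37893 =0.00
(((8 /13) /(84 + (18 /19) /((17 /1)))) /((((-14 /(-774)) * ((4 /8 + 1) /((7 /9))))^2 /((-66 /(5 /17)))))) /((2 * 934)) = -893451592 /1236207375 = -0.72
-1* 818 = -818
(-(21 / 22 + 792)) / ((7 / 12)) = -104670 / 77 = -1359.35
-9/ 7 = -1.29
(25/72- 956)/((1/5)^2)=-1720175/72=-23891.32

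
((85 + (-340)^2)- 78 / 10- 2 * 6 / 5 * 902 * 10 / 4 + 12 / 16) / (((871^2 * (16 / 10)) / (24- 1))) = 50722337 / 24276512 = 2.09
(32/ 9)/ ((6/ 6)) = 3.56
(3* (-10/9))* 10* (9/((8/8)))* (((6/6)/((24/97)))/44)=-2425/88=-27.56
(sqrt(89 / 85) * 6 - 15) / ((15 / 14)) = -14+ 28 * sqrt(7565) / 425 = -8.27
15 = 15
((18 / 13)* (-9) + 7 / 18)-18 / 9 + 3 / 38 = -31108 / 2223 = -13.99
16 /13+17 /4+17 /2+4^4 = 14039 /52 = 269.98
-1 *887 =-887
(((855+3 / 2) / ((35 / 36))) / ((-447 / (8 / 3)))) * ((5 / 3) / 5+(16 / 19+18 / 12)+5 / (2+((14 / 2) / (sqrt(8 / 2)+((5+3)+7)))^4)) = -30236226952 / 1119283977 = -27.01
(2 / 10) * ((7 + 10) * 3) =51 / 5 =10.20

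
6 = 6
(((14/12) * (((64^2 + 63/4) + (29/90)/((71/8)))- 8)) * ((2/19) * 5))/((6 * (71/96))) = 1468498892/2586033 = 567.86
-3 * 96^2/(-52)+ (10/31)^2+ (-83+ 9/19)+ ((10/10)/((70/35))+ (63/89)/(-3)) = 18993411601/42251326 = 449.53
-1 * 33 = -33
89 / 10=8.90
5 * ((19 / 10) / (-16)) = -19 / 32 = -0.59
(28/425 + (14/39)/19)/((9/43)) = 1148014/2834325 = 0.41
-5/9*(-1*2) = 10/9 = 1.11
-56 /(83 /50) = -2800 /83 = -33.73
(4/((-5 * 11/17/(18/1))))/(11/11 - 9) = 153/55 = 2.78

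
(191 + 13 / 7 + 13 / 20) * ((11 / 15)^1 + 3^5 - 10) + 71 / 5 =47505433 / 1050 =45243.27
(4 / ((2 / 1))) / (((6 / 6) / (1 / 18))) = 1 / 9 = 0.11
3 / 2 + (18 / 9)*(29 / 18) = 85 / 18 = 4.72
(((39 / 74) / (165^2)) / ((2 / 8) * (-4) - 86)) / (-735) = 0.00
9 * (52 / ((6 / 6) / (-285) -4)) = -133380 / 1141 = -116.90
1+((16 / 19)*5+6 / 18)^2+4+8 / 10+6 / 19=434756 / 16245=26.76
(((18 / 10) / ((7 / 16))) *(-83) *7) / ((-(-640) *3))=-249 / 200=-1.24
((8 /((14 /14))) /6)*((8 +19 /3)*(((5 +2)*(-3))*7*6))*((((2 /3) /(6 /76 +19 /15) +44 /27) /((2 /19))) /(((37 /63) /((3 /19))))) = -2596295968 /28379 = -91486.52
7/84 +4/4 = 13/12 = 1.08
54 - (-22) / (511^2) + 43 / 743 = 10487941311 / 194012903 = 54.06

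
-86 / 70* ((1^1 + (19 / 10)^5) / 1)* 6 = -332316771 / 1750000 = -189.90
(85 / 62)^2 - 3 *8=-85031 / 3844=-22.12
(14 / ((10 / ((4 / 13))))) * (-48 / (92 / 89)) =-29904 / 1495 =-20.00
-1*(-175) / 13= 175 / 13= 13.46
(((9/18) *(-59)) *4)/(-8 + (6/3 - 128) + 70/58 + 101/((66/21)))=75284/64219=1.17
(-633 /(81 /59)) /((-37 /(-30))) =-373.84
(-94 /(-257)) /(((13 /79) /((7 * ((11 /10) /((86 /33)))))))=9434733 /1436630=6.57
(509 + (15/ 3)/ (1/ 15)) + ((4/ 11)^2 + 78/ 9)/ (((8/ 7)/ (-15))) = 226761/ 484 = 468.51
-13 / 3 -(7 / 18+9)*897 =-8426.17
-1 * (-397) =397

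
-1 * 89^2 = -7921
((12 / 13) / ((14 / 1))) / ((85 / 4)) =24 / 7735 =0.00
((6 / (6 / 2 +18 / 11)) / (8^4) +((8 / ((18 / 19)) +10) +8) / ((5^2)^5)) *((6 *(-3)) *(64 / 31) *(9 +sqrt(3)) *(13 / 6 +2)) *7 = -660540153 / 212500000 - 220180051 *sqrt(3) / 637500000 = -3.71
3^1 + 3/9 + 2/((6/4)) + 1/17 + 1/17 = 244/51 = 4.78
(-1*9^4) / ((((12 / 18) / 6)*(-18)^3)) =10.12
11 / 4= 2.75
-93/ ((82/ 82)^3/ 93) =-8649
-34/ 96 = -17/ 48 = -0.35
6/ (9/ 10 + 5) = 60/ 59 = 1.02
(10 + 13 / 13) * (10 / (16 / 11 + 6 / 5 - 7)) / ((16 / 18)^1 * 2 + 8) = -2475 / 956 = -2.59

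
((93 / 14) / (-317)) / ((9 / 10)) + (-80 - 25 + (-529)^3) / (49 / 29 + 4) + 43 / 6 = -19052523268903 / 732270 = -26018440.29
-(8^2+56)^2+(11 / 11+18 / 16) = -115183 / 8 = -14397.88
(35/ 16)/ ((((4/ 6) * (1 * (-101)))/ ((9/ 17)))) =-945/ 54944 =-0.02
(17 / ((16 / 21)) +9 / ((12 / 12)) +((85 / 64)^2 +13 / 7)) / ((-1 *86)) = -0.41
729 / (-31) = -729 / 31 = -23.52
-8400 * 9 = -75600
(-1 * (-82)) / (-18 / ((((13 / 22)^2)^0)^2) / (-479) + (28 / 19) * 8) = 373141 / 53819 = 6.93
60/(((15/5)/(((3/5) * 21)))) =252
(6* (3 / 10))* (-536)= -4824 / 5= -964.80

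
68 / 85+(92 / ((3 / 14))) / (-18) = -3112 / 135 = -23.05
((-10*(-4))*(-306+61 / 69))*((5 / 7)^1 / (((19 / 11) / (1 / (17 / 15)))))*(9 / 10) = -208424700 / 52003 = -4007.94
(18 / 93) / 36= 1 / 186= 0.01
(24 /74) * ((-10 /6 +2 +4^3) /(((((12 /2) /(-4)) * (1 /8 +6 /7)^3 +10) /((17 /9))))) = 4609568768 /1003393935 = 4.59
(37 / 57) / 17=37 / 969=0.04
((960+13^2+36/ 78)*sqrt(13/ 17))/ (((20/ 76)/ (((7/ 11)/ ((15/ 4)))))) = 7811356*sqrt(221)/ 182325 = 636.91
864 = 864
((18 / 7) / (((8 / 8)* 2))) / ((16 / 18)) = 81 / 56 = 1.45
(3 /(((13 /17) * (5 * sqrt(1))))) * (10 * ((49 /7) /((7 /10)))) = 78.46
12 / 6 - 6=-4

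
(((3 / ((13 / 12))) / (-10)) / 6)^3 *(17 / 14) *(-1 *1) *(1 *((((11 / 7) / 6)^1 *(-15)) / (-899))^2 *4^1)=55539 / 6090368357710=0.00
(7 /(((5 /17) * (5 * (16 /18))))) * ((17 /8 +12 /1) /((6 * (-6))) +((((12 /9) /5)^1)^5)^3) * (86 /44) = -28133271289726873067819 /6850606640625000000000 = -4.11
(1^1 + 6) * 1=7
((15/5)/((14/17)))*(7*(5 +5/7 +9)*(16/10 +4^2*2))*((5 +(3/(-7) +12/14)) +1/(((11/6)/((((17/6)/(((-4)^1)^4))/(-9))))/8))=42116803/616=68371.43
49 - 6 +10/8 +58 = 409/4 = 102.25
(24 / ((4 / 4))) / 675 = 0.04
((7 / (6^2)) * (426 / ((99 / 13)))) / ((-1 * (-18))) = 6461 / 10692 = 0.60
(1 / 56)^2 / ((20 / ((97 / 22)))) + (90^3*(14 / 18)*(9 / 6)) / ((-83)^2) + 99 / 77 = 1185776225353 / 9505717760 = 124.74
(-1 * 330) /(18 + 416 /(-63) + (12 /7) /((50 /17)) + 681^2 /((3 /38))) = -259875 /4626025409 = -0.00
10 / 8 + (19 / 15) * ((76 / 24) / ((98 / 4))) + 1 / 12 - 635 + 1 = -1394669 / 2205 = -632.50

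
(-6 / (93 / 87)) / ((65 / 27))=-4698 / 2015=-2.33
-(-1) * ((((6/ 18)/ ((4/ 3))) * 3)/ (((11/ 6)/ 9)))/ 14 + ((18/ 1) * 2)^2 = 399249/ 308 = 1296.26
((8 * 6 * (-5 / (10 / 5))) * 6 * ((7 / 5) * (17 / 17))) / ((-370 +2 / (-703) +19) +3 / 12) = 2834496 / 986317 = 2.87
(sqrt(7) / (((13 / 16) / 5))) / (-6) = -2.71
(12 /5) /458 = 6 /1145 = 0.01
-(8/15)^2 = -64/225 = -0.28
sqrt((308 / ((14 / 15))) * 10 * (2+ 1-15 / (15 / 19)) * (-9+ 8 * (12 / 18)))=440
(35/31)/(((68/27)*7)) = 135/2108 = 0.06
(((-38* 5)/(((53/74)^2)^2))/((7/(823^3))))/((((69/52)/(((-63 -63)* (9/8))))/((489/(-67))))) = -44832178626168.58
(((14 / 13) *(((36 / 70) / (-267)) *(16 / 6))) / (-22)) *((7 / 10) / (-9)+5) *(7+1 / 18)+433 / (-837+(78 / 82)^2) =-2049175154759 / 4024685936700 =-0.51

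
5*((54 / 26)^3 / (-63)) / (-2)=10935 / 30758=0.36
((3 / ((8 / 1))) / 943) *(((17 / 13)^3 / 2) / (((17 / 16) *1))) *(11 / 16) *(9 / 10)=85833 / 331483360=0.00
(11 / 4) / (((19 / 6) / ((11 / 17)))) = 363 / 646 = 0.56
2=2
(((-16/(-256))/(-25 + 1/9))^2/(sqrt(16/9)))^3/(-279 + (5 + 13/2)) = -14348907/36283716610543826417745920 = -0.00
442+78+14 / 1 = 534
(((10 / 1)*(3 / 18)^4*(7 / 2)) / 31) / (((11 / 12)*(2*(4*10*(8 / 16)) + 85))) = 0.00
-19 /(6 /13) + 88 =281 /6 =46.83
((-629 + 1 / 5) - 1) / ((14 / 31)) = -97619 / 70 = -1394.56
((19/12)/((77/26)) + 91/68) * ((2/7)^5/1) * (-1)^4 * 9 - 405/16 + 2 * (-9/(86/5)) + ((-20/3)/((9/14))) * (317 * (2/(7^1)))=-394614545552719/408678743088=-965.59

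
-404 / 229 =-1.76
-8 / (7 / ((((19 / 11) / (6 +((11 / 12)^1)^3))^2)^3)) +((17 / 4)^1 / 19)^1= 539738244800554714064239803054167 / 2416351939083044362358758610940052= 0.22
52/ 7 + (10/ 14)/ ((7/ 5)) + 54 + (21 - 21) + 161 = 10924/ 49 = 222.94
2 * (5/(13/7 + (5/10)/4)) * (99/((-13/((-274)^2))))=-1387404480/481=-2884416.80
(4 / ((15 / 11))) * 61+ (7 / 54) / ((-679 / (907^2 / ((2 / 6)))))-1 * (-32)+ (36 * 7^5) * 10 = 52818767803 / 8730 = 6050259.77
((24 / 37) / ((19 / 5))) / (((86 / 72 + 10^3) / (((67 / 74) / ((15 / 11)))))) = 106128 / 937514473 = 0.00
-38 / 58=-19 / 29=-0.66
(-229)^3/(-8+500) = -12008989/492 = -24408.51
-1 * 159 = -159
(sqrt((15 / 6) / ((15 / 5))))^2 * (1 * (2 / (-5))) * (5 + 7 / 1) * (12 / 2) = -24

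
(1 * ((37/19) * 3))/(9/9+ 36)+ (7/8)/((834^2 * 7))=16693363/105724512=0.16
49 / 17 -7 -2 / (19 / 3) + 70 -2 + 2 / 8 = 63.82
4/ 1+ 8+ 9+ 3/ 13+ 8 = 380/ 13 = 29.23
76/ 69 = 1.10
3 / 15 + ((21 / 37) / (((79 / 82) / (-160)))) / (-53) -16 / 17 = 1.04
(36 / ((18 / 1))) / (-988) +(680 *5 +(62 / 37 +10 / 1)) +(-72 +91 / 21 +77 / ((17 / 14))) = 3176320795 / 932178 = 3407.42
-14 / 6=-7 / 3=-2.33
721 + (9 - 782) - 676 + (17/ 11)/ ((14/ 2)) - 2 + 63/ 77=-56130/ 77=-728.96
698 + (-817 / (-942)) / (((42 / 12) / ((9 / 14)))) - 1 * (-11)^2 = 8880173 / 15386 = 577.16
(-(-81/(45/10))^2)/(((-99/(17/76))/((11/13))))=153/247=0.62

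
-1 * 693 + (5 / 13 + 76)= -8016 / 13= -616.62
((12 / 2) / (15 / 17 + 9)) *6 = 51 / 14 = 3.64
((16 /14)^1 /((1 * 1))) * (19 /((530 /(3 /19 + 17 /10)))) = 706 /9275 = 0.08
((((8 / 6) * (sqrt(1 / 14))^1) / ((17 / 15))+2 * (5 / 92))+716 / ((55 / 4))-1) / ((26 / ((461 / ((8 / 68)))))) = 2305 * sqrt(14) / 182+1014805293 / 131560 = 7761.02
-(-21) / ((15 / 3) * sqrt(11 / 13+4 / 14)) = 21 * sqrt(9373) / 515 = 3.95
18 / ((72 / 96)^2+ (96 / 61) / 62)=181536 / 5929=30.62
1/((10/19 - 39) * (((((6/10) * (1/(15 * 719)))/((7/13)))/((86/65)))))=-956270/2873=-332.85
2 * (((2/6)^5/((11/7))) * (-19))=-266/2673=-0.10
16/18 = 8/9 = 0.89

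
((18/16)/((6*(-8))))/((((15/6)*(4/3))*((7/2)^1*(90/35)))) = -0.00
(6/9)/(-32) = -1/48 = -0.02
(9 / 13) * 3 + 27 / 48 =549 / 208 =2.64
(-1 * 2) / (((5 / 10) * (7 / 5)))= -20 / 7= -2.86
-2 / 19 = -0.11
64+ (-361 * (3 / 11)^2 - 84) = -5669 / 121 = -46.85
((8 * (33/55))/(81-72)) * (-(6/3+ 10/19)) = -128/95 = -1.35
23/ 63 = 0.37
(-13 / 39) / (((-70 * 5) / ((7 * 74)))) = 37 / 75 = 0.49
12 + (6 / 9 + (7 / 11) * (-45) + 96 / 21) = -2633 / 231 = -11.40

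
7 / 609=1 / 87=0.01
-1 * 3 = -3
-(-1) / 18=1 / 18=0.06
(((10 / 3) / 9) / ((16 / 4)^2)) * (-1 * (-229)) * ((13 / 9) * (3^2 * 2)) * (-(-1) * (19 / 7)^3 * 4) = 102096215 / 9261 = 11024.32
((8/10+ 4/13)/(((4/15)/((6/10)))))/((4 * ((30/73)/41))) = 80811/1300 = 62.16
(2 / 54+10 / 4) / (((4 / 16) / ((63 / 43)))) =1918 / 129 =14.87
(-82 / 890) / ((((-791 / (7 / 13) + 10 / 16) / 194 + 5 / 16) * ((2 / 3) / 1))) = 0.02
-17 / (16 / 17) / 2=-289 / 32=-9.03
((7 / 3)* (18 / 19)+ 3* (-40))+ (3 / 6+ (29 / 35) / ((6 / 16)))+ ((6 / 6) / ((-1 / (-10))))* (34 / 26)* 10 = 813803 / 51870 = 15.69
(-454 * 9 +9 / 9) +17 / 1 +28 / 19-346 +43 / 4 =-334535 / 76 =-4401.78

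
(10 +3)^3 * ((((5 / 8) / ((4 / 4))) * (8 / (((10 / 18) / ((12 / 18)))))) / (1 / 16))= 210912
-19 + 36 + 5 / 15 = 52 / 3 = 17.33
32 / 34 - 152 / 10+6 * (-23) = -12942 / 85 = -152.26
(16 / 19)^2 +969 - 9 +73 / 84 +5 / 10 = 29174059 / 30324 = 962.08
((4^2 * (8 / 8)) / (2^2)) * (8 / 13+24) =98.46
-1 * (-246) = 246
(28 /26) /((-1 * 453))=-14 /5889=-0.00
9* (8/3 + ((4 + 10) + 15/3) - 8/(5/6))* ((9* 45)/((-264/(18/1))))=-131949/44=-2998.84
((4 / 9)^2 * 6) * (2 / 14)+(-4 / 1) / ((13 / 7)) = -4876 / 2457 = -1.98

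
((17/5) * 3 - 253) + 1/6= -7279/30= -242.63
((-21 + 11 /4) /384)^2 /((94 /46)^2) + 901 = 901.00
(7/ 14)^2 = 1/ 4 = 0.25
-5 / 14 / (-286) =0.00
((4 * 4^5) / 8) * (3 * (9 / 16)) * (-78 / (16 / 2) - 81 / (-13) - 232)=-2645352 / 13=-203488.62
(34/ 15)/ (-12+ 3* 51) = 34/ 2115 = 0.02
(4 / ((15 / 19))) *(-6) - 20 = -252 / 5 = -50.40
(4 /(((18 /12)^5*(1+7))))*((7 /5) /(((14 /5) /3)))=8 /81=0.10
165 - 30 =135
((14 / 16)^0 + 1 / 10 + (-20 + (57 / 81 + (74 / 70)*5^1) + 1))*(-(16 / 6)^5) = 368820224 / 229635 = 1606.12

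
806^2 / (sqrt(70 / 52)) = 649636 * sqrt(910) / 35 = 559915.82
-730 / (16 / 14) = -2555 / 4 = -638.75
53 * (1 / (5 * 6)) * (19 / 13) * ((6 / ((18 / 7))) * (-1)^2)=7049 / 1170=6.02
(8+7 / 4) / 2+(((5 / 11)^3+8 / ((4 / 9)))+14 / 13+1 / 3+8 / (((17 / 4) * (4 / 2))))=178752131 / 7059624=25.32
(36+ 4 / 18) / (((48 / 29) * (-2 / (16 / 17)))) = -4727 / 459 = -10.30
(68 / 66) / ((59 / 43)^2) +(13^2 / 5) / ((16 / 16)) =19727867 / 574365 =34.35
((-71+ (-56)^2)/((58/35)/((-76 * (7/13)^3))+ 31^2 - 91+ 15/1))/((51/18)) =8389334100/6862295429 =1.22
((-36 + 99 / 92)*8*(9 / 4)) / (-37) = 28917 / 1702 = 16.99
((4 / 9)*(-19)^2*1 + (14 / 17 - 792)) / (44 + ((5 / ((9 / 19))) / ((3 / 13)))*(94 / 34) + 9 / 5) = -723765 / 197668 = -3.66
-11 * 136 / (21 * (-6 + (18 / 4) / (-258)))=257312 / 21735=11.84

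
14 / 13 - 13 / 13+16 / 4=4.08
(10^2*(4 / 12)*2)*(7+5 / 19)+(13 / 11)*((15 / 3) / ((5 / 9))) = 103423 / 209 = 494.85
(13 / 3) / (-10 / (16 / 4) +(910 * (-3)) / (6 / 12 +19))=-26 / 855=-0.03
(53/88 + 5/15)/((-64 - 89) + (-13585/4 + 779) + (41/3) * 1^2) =-13/38302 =-0.00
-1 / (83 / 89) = -89 / 83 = -1.07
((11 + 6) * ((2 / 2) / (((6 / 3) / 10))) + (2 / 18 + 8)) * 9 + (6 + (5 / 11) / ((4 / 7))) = 37171 / 44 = 844.80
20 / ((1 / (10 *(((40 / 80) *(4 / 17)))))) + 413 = 7421 / 17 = 436.53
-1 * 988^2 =-976144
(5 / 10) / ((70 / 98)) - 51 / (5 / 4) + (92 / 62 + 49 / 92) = -543071 / 14260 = -38.08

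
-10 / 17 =-0.59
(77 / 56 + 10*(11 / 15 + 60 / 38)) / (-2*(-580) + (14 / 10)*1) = 55855 / 2647992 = 0.02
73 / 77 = 0.95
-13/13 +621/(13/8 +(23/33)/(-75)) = 12263809/31991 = 383.35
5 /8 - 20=-155 /8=-19.38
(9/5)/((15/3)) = 9/25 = 0.36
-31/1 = -31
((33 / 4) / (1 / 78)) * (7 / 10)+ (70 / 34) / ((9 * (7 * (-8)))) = 2756729 / 6120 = 450.45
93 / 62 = 3 / 2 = 1.50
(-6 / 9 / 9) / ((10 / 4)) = -4 / 135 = -0.03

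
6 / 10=3 / 5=0.60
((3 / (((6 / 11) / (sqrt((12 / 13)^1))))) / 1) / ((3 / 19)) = 209 * sqrt(39) / 39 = 33.47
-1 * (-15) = 15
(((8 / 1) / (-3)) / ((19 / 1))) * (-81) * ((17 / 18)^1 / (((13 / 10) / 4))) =8160 / 247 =33.04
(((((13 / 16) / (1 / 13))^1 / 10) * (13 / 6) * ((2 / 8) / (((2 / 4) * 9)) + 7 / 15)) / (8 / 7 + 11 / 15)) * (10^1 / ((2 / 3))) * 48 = 722813 / 1576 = 458.64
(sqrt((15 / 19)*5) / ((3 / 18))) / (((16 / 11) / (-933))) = -153945*sqrt(57) / 152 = -7646.44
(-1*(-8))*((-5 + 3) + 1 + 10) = 72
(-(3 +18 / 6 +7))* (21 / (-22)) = 273 / 22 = 12.41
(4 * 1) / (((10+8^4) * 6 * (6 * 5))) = 1 / 184770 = 0.00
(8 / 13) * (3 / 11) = 24 / 143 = 0.17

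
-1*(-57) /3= 19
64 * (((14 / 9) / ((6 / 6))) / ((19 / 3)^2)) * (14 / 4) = 3136 / 361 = 8.69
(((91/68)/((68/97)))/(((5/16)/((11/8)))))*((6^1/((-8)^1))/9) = -97097/138720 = -0.70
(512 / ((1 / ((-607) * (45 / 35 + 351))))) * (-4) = 3065573376 / 7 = 437939053.71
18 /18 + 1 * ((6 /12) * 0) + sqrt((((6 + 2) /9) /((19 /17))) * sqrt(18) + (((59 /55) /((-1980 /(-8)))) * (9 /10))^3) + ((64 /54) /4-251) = -6742 /27 + sqrt(3336381855 + 134112703828125000 * sqrt(2)) /237084375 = -247.87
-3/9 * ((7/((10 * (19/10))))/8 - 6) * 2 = 905/228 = 3.97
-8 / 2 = -4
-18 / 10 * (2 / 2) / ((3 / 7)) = -21 / 5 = -4.20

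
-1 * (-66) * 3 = 198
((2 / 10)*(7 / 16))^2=49 / 6400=0.01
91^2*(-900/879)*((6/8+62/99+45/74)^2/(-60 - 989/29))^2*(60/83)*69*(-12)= 14308546626828507200341796875/1610183719434177514163196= 8886.28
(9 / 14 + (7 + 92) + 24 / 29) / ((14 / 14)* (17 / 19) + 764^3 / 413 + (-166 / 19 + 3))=45726711 / 491427802120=0.00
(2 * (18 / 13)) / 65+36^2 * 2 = 2190276 / 845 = 2592.04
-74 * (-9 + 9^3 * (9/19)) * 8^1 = -3782880/19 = -199098.95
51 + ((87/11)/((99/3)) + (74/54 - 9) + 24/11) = 45.79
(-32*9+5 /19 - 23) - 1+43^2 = 29208 /19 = 1537.26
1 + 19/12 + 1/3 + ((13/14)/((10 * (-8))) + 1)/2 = 22921/6720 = 3.41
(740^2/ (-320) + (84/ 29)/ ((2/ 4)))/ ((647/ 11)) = -2176163/ 75052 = -29.00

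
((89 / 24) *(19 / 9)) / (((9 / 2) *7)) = 1691 / 6804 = 0.25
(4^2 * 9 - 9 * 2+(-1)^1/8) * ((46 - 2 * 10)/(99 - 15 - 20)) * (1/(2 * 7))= 13091/3584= 3.65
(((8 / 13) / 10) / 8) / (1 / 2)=1 / 65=0.02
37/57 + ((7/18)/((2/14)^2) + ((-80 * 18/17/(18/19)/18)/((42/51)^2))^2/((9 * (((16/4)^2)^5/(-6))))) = 28630607254733/1452987777024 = 19.70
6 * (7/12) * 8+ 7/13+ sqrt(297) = 3 * sqrt(33)+ 371/13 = 45.77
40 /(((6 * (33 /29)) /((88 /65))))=928 /117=7.93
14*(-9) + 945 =819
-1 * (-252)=252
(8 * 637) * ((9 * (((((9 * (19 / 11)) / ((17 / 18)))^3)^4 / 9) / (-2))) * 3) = -5527694901231789558974489296713496799284936704 / 1828518162230556187140793681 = -3023046210538436834.58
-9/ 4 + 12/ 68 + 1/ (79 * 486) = -2706743/ 1305396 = -2.07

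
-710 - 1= -711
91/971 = 0.09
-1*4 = -4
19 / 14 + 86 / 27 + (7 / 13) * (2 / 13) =295465 / 63882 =4.63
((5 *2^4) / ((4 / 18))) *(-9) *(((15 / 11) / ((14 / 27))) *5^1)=-3280500 / 77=-42603.90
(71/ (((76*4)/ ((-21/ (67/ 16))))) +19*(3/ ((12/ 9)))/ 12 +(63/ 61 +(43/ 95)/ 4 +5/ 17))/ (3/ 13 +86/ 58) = 152540855181/ 68222819680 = 2.24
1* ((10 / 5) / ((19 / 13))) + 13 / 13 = 45 / 19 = 2.37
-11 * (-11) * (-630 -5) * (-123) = 9450705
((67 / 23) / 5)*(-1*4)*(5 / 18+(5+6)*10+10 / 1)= -58022 / 207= -280.30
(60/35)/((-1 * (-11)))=12/77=0.16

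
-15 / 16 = -0.94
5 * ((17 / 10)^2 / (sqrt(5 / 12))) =289 * sqrt(15) / 50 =22.39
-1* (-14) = 14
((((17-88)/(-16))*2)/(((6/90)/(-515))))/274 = -548475/2192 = -250.22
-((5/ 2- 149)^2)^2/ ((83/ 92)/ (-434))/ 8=36783923547791/ 1328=27698737611.29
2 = 2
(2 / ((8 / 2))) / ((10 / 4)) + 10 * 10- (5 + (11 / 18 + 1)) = 93.59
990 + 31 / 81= 80221 / 81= 990.38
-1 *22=-22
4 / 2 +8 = 10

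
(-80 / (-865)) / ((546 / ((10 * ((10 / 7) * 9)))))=2400 / 110201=0.02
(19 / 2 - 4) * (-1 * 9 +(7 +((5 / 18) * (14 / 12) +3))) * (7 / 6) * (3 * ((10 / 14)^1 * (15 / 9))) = 39325 / 1296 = 30.34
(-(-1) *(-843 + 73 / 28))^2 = 553707961 / 784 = 706260.15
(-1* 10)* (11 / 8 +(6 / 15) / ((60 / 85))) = -19.42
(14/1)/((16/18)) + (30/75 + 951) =19343/20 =967.15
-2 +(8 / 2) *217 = 866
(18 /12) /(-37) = -3 /74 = -0.04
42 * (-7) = -294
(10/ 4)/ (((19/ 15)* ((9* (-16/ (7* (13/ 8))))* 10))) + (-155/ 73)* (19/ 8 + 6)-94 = -238178303/ 2130432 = -111.80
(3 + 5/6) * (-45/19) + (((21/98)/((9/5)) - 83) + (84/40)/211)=-77411741/841890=-91.95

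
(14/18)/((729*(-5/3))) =-7/10935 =-0.00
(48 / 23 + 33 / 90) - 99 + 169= 49993 / 690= 72.45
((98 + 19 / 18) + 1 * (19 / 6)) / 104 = 115 / 117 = 0.98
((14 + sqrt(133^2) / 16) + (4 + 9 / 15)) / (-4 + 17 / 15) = -6459 / 688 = -9.39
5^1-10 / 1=-5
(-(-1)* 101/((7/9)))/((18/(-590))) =-29795/7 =-4256.43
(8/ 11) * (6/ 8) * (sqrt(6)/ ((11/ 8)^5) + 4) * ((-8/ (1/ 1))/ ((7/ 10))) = -1920/ 77 - 15728640 * sqrt(6)/ 12400927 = -28.04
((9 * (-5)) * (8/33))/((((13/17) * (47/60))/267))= -32680800/6721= -4862.49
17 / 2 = 8.50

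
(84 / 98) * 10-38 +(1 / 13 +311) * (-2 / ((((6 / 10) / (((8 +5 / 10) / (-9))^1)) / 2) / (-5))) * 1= -8044702 / 819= -9822.59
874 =874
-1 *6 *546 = -3276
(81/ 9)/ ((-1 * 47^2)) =-9/ 2209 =-0.00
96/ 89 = 1.08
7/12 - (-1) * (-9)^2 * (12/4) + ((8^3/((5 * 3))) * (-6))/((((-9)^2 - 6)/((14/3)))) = 1038781/4500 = 230.84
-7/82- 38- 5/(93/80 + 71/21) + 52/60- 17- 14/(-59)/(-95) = -582239090629/10524609390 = -55.32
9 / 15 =3 / 5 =0.60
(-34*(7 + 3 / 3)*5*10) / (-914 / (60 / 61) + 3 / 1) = 408000 / 27787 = 14.68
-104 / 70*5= -52 / 7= -7.43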